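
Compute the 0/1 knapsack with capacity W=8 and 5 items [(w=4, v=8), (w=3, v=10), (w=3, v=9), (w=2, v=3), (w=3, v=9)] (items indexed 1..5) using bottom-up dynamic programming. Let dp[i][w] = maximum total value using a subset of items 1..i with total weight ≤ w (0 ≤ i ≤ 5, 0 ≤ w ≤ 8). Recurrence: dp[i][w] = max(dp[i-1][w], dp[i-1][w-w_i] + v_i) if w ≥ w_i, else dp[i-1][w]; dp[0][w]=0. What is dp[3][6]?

19

i\w   0   1   2   3   4   5   6   7   8
  0   0   0   0   0   0   0   0   0   0
  1   0   0   0   0   8   8   8   8   8
  2   0   0   0  10  10  10  10  18  18
  3   0   0   0  10  10  10  19  19  19
  4   0   0   3  10  10  13  19  19  22
  5   0   0   3  10  10  13  19  19  22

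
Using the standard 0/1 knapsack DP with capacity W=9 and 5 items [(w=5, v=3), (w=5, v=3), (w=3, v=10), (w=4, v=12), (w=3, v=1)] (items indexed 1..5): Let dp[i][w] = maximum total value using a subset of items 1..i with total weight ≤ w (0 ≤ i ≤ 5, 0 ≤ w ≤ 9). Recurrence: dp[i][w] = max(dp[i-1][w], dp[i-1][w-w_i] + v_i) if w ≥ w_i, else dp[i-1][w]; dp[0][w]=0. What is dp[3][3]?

i\w   0   1   2   3   4   5   6   7   8   9
  0   0   0   0   0   0   0   0   0   0   0
  1   0   0   0   0   0   3   3   3   3   3
  2   0   0   0   0   0   3   3   3   3   3
  3   0   0   0  10  10  10  10  10  13  13
  4   0   0   0  10  12  12  12  22  22  22
  5   0   0   0  10  12  12  12  22  22  22

10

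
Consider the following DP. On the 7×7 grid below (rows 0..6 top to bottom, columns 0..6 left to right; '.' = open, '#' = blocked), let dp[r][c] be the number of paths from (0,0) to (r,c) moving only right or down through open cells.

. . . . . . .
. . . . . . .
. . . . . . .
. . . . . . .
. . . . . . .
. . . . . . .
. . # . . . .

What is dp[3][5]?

56

r\c   0   1   2   3   4   5   6
  0   1   1   1   1   1   1   1
  1   1   2   3   4   5   6   7
  2   1   3   6  10  15  21  28
  3   1   4  10  20  35  56  84
  4   1   5  15  35  70 126 210
  5   1   6  21  56 126 252 462
  6   1   7   0  56 182 434 896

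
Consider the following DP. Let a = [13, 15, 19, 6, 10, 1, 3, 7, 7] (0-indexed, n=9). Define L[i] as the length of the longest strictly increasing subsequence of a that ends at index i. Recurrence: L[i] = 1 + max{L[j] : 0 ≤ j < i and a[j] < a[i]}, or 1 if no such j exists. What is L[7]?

3

   i    0    1    2    3    4    5    6    7    8
a[i]   13   15   19    6   10    1    3    7    7
L[i]    1    2    3    1    2    1    2    3    3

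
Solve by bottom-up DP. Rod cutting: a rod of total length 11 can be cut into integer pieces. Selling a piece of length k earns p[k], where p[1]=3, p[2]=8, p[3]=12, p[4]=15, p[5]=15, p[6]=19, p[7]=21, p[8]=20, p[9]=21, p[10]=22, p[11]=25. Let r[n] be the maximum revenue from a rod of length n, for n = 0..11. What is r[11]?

   n    0    1    2    3    4    5    6    7    8    9   10   11
r[n]    0    3    8   12   16   20   24   28   32   36   40   44

44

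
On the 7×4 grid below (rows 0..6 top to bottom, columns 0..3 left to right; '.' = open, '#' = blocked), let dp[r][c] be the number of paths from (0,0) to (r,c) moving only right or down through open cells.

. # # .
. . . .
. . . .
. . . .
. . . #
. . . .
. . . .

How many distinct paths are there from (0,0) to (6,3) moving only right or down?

r\c   0   1   2   3
  0   1   0   0   0
  1   1   1   1   1
  2   1   2   3   4
  3   1   3   6  10
  4   1   4  10   0
  5   1   5  15  15
  6   1   6  21  36

36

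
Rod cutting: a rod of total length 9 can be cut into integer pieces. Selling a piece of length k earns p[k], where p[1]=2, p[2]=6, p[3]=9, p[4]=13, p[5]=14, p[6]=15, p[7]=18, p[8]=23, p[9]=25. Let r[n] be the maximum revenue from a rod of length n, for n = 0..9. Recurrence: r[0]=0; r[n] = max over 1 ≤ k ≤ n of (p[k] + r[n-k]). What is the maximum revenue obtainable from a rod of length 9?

   n    0    1    2    3    4    5    6    7    8    9
r[n]    0    2    6    9   13   15   19   22   26   28

28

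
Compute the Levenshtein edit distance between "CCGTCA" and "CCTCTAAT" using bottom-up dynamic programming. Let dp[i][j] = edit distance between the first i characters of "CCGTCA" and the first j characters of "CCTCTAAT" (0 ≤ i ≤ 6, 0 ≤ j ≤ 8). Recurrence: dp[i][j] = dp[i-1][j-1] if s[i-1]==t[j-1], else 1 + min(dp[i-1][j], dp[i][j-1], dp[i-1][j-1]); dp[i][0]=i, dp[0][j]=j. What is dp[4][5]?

2

   ''  C  C  T  C  T  A  A  T
''  0  1  2  3  4  5  6  7  8
 C  1  0  1  2  3  4  5  6  7
 C  2  1  0  1  2  3  4  5  6
 G  3  2  1  1  2  3  4  5  6
 T  4  3  2  1  2  2  3  4  5
 C  5  4  3  2  1  2  3  4  5
 A  6  5  4  3  2  2  2  3  4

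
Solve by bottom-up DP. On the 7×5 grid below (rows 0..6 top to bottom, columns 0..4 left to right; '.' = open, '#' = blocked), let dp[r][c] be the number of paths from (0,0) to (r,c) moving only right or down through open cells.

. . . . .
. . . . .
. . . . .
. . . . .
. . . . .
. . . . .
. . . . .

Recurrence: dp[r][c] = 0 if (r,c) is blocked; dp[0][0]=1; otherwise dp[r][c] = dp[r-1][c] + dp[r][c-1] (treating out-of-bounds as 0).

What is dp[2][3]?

10

r\c   0   1   2   3   4
  0   1   1   1   1   1
  1   1   2   3   4   5
  2   1   3   6  10  15
  3   1   4  10  20  35
  4   1   5  15  35  70
  5   1   6  21  56 126
  6   1   7  28  84 210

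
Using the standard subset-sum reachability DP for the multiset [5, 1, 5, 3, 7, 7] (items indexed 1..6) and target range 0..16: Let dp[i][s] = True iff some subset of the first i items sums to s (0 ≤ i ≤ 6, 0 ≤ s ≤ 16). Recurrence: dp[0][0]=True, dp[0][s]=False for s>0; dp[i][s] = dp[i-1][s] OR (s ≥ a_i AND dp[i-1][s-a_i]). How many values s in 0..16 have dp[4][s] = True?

12

i\s   0   1   2   3   4   5   6   7   8   9  10  11  12  13  14  15  16
  0   T   F   F   F   F   F   F   F   F   F   F   F   F   F   F   F   F
  1   T   F   F   F   F   T   F   F   F   F   F   F   F   F   F   F   F
  2   T   T   F   F   F   T   T   F   F   F   F   F   F   F   F   F   F
  3   T   T   F   F   F   T   T   F   F   F   T   T   F   F   F   F   F
  4   T   T   F   T   T   T   T   F   T   T   T   T   F   T   T   F   F
  5   T   T   F   T   T   T   T   T   T   T   T   T   T   T   T   T   T
  6   T   T   F   T   T   T   T   T   T   T   T   T   T   T   T   T   T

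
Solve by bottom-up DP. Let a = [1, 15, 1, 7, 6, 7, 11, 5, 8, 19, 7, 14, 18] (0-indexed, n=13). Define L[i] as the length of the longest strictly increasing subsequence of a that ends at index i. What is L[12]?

6

   i    0    1    2    3    4    5    6    7    8    9   10   11   12
a[i]    1   15    1    7    6    7   11    5    8   19    7   14   18
L[i]    1    2    1    2    2    3    4    2    4    5    3    5    6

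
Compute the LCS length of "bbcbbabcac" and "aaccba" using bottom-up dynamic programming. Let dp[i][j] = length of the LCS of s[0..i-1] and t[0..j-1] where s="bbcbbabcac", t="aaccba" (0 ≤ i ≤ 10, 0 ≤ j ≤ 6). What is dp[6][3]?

1

   ''  a  a  c  c  b  a
''  0  0  0  0  0  0  0
 b  0  0  0  0  0  1  1
 b  0  0  0  0  0  1  1
 c  0  0  0  1  1  1  1
 b  0  0  0  1  1  2  2
 b  0  0  0  1  1  2  2
 a  0  1  1  1  1  2  3
 b  0  1  1  1  1  2  3
 c  0  1  1  2  2  2  3
 a  0  1  2  2  2  2  3
 c  0  1  2  3  3  3  3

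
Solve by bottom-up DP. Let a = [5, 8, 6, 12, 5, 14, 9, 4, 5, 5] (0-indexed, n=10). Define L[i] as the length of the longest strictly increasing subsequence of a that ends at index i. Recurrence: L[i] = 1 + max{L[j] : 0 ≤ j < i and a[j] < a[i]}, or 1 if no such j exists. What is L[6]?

3

   i    0    1    2    3    4    5    6    7    8    9
a[i]    5    8    6   12    5   14    9    4    5    5
L[i]    1    2    2    3    1    4    3    1    2    2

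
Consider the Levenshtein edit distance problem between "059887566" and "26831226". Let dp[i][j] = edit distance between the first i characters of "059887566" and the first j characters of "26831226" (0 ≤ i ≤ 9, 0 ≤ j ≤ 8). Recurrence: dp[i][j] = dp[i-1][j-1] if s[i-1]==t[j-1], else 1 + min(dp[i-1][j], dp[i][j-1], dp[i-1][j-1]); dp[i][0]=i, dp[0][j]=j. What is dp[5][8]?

8

   ''  2  6  8  3  1  2  2  6
''  0  1  2  3  4  5  6  7  8
 0  1  1  2  3  4  5  6  7  8
 5  2  2  2  3  4  5  6  7  8
 9  3  3  3  3  4  5  6  7  8
 8  4  4  4  3  4  5  6  7  8
 8  5  5  5  4  4  5  6  7  8
 7  6  6  6  5  5  5  6  7  8
 5  7  7  7  6  6  6  6  7  8
 6  8  8  7  7  7  7  7  7  7
 6  9  9  8  8  8  8  8  8  7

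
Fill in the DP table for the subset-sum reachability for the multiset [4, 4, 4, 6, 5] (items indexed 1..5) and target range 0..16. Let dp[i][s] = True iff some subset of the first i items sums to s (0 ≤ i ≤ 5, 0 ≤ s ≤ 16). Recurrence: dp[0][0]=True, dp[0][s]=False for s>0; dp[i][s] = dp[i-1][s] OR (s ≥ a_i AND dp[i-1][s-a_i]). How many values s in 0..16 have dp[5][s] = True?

12

i\s   0   1   2   3   4   5   6   7   8   9  10  11  12  13  14  15  16
  0   T   F   F   F   F   F   F   F   F   F   F   F   F   F   F   F   F
  1   T   F   F   F   T   F   F   F   F   F   F   F   F   F   F   F   F
  2   T   F   F   F   T   F   F   F   T   F   F   F   F   F   F   F   F
  3   T   F   F   F   T   F   F   F   T   F   F   F   T   F   F   F   F
  4   T   F   F   F   T   F   T   F   T   F   T   F   T   F   T   F   F
  5   T   F   F   F   T   T   T   F   T   T   T   T   T   T   T   T   F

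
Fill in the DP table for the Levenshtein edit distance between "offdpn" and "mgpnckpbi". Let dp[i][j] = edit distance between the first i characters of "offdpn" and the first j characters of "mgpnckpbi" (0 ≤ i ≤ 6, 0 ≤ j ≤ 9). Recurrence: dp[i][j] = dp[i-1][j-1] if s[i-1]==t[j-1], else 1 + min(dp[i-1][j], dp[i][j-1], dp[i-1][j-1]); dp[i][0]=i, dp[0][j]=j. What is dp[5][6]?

6

   ''  m  g  p  n  c  k  p  b  i
''  0  1  2  3  4  5  6  7  8  9
 o  1  1  2  3  4  5  6  7  8  9
 f  2  2  2  3  4  5  6  7  8  9
 f  3  3  3  3  4  5  6  7  8  9
 d  4  4  4  4  4  5  6  7  8  9
 p  5  5  5  4  5  5  6  6  7  8
 n  6  6  6  5  4  5  6  7  7  8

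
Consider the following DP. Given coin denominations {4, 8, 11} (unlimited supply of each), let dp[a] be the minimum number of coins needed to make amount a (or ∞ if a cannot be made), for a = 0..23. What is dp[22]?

 a  0  1  2  3  4  5  6  7  8  9 10 11 12 13 14 15 16 17 18 19 20 21 22 23
dp  0  -  -  -  1  -  -  -  1  -  -  1  2  -  -  2  2  -  -  2  3  -  2  3
(- denotes ∞ / unreachable)

2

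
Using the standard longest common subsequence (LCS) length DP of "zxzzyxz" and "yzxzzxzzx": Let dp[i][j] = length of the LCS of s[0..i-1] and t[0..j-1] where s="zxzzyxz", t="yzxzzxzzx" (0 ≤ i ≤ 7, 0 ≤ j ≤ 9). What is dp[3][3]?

   ''  y  z  x  z  z  x  z  z  x
''  0  0  0  0  0  0  0  0  0  0
 z  0  0  1  1  1  1  1  1  1  1
 x  0  0  1  2  2  2  2  2  2  2
 z  0  0  1  2  3  3  3  3  3  3
 z  0  0  1  2  3  4  4  4  4  4
 y  0  1  1  2  3  4  4  4  4  4
 x  0  1  1  2  3  4  5  5  5  5
 z  0  1  2  2  3  4  5  6  6  6

2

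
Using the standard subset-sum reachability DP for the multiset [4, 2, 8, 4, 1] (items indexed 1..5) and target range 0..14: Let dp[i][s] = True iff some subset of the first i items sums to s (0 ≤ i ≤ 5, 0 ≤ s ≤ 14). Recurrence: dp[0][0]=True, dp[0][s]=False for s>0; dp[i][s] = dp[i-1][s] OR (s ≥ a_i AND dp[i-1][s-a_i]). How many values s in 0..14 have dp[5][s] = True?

15

i\s   0   1   2   3   4   5   6   7   8   9  10  11  12  13  14
  0   T   F   F   F   F   F   F   F   F   F   F   F   F   F   F
  1   T   F   F   F   T   F   F   F   F   F   F   F   F   F   F
  2   T   F   T   F   T   F   T   F   F   F   F   F   F   F   F
  3   T   F   T   F   T   F   T   F   T   F   T   F   T   F   T
  4   T   F   T   F   T   F   T   F   T   F   T   F   T   F   T
  5   T   T   T   T   T   T   T   T   T   T   T   T   T   T   T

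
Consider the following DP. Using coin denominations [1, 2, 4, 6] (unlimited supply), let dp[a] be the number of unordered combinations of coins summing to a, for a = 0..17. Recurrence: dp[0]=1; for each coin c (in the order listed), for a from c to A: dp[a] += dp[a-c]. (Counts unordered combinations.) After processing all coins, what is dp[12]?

23

after  coin     0     1     2     3     4     5     6     7     8     9    10    11    12    13    14    15    16    17
          1     1     1     1     1     1     1     1     1     1     1     1     1     1     1     1     1     1     1
          2     1     1     2     2     3     3     4     4     5     5     6     6     7     7     8     8     9     9
          4     1     1     2     2     4     4     6     6     9     9    12    12    16    16    20    20    25    25
          6     1     1     2     2     4     4     7     7    11    11    16    16    23    23    31    31    41    41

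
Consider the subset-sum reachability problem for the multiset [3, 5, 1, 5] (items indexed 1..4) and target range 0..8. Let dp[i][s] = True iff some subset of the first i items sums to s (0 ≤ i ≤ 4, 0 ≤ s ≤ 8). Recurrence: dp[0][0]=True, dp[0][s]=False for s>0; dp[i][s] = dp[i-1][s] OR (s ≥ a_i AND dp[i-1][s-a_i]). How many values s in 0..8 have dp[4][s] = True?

7

i\s   0   1   2   3   4   5   6   7   8
  0   T   F   F   F   F   F   F   F   F
  1   T   F   F   T   F   F   F   F   F
  2   T   F   F   T   F   T   F   F   T
  3   T   T   F   T   T   T   T   F   T
  4   T   T   F   T   T   T   T   F   T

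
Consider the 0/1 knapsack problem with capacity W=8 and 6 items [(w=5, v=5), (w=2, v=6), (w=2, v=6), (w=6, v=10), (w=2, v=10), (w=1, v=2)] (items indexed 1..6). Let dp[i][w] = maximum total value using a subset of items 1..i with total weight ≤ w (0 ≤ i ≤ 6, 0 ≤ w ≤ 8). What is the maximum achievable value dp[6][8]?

i\w   0   1   2   3   4   5   6   7   8
  0   0   0   0   0   0   0   0   0   0
  1   0   0   0   0   0   5   5   5   5
  2   0   0   6   6   6   6   6  11  11
  3   0   0   6   6  12  12  12  12  12
  4   0   0   6   6  12  12  12  12  16
  5   0   0  10  10  16  16  22  22  22
  6   0   2  10  12  16  18  22  24  24

24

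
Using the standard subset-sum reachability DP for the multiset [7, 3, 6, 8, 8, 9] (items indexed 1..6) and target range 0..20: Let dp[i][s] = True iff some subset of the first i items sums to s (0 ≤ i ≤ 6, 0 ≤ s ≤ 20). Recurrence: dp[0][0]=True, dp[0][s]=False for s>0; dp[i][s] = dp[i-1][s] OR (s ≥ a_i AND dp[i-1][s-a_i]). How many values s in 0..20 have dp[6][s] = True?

17

i\s   0   1   2   3   4   5   6   7   8   9  10  11  12  13  14  15  16  17  18  19  20
  0   T   F   F   F   F   F   F   F   F   F   F   F   F   F   F   F   F   F   F   F   F
  1   T   F   F   F   F   F   F   T   F   F   F   F   F   F   F   F   F   F   F   F   F
  2   T   F   F   T   F   F   F   T   F   F   T   F   F   F   F   F   F   F   F   F   F
  3   T   F   F   T   F   F   T   T   F   T   T   F   F   T   F   F   T   F   F   F   F
  4   T   F   F   T   F   F   T   T   T   T   T   T   F   T   T   T   T   T   T   F   F
  5   T   F   F   T   F   F   T   T   T   T   T   T   F   T   T   T   T   T   T   T   F
  6   T   F   F   T   F   F   T   T   T   T   T   T   T   T   T   T   T   T   T   T   T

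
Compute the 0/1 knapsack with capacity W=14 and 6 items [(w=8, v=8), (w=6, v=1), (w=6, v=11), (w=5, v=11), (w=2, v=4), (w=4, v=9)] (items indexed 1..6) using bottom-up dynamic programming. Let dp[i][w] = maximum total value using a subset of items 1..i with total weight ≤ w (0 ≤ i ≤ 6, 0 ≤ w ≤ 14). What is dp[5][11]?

i\w   0   1   2   3   4   5   6   7   8   9  10  11  12  13  14
  0   0   0   0   0   0   0   0   0   0   0   0   0   0   0   0
  1   0   0   0   0   0   0   0   0   8   8   8   8   8   8   8
  2   0   0   0   0   0   0   1   1   8   8   8   8   8   8   9
  3   0   0   0   0   0   0  11  11  11  11  11  11  12  12  19
  4   0   0   0   0   0  11  11  11  11  11  11  22  22  22  22
  5   0   0   4   4   4  11  11  15  15  15  15  22  22  26  26
  6   0   0   4   4   9  11  13  15  15  20  20  24  24  26  26

22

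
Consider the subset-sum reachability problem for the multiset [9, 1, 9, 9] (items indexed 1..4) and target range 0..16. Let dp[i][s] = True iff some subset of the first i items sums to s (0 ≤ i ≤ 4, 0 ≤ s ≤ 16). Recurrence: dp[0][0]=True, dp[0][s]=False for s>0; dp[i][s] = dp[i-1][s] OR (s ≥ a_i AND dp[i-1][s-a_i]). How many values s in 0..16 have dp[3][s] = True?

i\s   0   1   2   3   4   5   6   7   8   9  10  11  12  13  14  15  16
  0   T   F   F   F   F   F   F   F   F   F   F   F   F   F   F   F   F
  1   T   F   F   F   F   F   F   F   F   T   F   F   F   F   F   F   F
  2   T   T   F   F   F   F   F   F   F   T   T   F   F   F   F   F   F
  3   T   T   F   F   F   F   F   F   F   T   T   F   F   F   F   F   F
  4   T   T   F   F   F   F   F   F   F   T   T   F   F   F   F   F   F

4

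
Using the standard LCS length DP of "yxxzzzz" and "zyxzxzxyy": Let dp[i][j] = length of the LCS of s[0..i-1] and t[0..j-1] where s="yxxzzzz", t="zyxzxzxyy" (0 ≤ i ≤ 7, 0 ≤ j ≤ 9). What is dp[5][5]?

   ''  z  y  x  z  x  z  x  y  y
''  0  0  0  0  0  0  0  0  0  0
 y  0  0  1  1  1  1  1  1  1  1
 x  0  0  1  2  2  2  2  2  2  2
 x  0  0  1  2  2  3  3  3  3  3
 z  0  1  1  2  3  3  4  4  4  4
 z  0  1  1  2  3  3  4  4  4  4
 z  0  1  1  2  3  3  4  4  4  4
 z  0  1  1  2  3  3  4  4  4  4

3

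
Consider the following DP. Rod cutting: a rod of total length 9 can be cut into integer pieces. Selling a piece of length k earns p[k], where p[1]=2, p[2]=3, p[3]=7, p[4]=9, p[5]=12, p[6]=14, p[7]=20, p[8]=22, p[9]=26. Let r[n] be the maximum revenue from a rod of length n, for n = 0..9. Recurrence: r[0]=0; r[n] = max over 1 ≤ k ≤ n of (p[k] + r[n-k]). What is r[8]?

22

   n    0    1    2    3    4    5    6    7    8    9
r[n]    0    2    4    7    9   12   14   20   22   26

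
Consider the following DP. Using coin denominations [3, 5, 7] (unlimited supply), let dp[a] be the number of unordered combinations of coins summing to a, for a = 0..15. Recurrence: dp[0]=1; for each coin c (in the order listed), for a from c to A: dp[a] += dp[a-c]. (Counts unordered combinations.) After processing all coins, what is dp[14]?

2

after  coin     0     1     2     3     4     5     6     7     8     9    10    11    12    13    14    15
          3     1     0     0     1     0     0     1     0     0     1     0     0     1     0     0     1
          5     1     0     0     1     0     1     1     0     1     1     1     1     1     1     1     2
          7     1     0     0     1     0     1     1     1     1     1     2     1     2     2     2     3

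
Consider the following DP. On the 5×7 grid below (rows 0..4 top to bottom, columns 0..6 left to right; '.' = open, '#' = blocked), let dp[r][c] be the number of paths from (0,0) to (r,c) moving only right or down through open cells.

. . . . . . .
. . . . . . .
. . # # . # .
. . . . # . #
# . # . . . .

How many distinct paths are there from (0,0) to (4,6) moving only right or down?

4

r\c   0   1   2   3   4   5   6
  0   1   1   1   1   1   1   1
  1   1   2   3   4   5   6   7
  2   1   3   0   0   5   0   7
  3   1   4   4   4   0   0   0
  4   0   4   0   4   4   4   4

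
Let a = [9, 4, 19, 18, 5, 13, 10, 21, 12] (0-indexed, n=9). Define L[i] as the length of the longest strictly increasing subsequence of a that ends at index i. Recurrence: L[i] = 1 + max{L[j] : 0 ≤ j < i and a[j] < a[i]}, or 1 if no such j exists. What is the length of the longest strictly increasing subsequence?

   i    0    1    2    3    4    5    6    7    8
a[i]    9    4   19   18    5   13   10   21   12
L[i]    1    1    2    2    2    3    3    4    4

4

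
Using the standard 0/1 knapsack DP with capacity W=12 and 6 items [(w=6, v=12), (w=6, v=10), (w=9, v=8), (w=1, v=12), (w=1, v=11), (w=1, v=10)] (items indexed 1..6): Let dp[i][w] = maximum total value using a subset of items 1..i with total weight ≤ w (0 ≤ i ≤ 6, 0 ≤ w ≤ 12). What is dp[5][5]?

23

i\w   0   1   2   3   4   5   6   7   8   9  10  11  12
  0   0   0   0   0   0   0   0   0   0   0   0   0   0
  1   0   0   0   0   0   0  12  12  12  12  12  12  12
  2   0   0   0   0   0   0  12  12  12  12  12  12  22
  3   0   0   0   0   0   0  12  12  12  12  12  12  22
  4   0  12  12  12  12  12  12  24  24  24  24  24  24
  5   0  12  23  23  23  23  23  24  35  35  35  35  35
  6   0  12  23  33  33  33  33  33  35  45  45  45  45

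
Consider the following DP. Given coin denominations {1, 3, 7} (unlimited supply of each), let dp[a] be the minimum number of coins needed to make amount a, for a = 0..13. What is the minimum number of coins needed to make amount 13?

3

 a  0  1  2  3  4  5  6  7  8  9 10 11 12 13
dp  0  1  2  1  2  3  2  1  2  3  2  3  4  3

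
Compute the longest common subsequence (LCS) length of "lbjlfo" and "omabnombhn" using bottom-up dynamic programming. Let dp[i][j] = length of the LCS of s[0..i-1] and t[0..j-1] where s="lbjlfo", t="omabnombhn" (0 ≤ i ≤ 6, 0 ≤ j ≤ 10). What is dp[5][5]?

   ''  o  m  a  b  n  o  m  b  h  n
''  0  0  0  0  0  0  0  0  0  0  0
 l  0  0  0  0  0  0  0  0  0  0  0
 b  0  0  0  0  1  1  1  1  1  1  1
 j  0  0  0  0  1  1  1  1  1  1  1
 l  0  0  0  0  1  1  1  1  1  1  1
 f  0  0  0  0  1  1  1  1  1  1  1
 o  0  1  1  1  1  1  2  2  2  2  2

1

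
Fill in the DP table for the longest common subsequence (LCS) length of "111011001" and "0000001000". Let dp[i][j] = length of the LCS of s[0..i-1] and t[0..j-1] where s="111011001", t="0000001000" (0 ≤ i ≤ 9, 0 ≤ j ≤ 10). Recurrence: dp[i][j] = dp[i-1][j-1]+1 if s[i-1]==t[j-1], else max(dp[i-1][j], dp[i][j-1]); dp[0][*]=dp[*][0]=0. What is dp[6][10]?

   ''  0  0  0  0  0  0  1  0  0  0
''  0  0  0  0  0  0  0  0  0  0  0
 1  0  0  0  0  0  0  0  1  1  1  1
 1  0  0  0  0  0  0  0  1  1  1  1
 1  0  0  0  0  0  0  0  1  1  1  1
 0  0  1  1  1  1  1  1  1  2  2  2
 1  0  1  1  1  1  1  1  2  2  2  2
 1  0  1  1  1  1  1  1  2  2  2  2
 0  0  1  2  2  2  2  2  2  3  3  3
 0  0  1  2  3  3  3  3  3  3  4  4
 1  0  1  2  3  3  3  3  4  4  4  4

2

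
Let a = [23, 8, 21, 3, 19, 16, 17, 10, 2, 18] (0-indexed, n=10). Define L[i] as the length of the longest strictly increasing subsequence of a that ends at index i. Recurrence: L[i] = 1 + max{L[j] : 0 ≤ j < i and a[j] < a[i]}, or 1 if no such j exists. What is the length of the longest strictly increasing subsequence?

   i    0    1    2    3    4    5    6    7    8    9
a[i]   23    8   21    3   19   16   17   10    2   18
L[i]    1    1    2    1    2    2    3    2    1    4

4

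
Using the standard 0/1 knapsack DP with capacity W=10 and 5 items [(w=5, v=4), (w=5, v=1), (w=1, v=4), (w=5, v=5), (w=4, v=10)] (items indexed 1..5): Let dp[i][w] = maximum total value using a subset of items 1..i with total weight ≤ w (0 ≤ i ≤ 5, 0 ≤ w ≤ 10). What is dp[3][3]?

4

i\w   0   1   2   3   4   5   6   7   8   9  10
  0   0   0   0   0   0   0   0   0   0   0   0
  1   0   0   0   0   0   4   4   4   4   4   4
  2   0   0   0   0   0   4   4   4   4   4   5
  3   0   4   4   4   4   4   8   8   8   8   8
  4   0   4   4   4   4   5   9   9   9   9   9
  5   0   4   4   4  10  14  14  14  14  15  19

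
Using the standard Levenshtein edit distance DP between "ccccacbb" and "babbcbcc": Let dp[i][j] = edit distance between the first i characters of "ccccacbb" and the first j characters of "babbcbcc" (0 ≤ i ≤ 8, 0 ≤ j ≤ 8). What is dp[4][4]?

4

   ''  b  a  b  b  c  b  c  c
''  0  1  2  3  4  5  6  7  8
 c  1  1  2  3  4  4  5  6  7
 c  2  2  2  3  4  4  5  5  6
 c  3  3  3  3  4  4  5  5  5
 c  4  4  4  4  4  4  5  5  5
 a  5  5  4  5  5  5  5  6  6
 c  6  6  5  5  6  5  6  5  6
 b  7  6  6  5  5  6  5  6  6
 b  8  7  7  6  5  6  6  6  7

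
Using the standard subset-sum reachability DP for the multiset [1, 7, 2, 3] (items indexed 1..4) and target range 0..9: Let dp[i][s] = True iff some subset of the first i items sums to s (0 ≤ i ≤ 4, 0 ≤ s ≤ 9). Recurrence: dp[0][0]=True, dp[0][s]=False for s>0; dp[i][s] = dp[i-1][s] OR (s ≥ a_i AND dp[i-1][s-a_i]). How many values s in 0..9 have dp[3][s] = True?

i\s   0   1   2   3   4   5   6   7   8   9
  0   T   F   F   F   F   F   F   F   F   F
  1   T   T   F   F   F   F   F   F   F   F
  2   T   T   F   F   F   F   F   T   T   F
  3   T   T   T   T   F   F   F   T   T   T
  4   T   T   T   T   T   T   T   T   T   T

7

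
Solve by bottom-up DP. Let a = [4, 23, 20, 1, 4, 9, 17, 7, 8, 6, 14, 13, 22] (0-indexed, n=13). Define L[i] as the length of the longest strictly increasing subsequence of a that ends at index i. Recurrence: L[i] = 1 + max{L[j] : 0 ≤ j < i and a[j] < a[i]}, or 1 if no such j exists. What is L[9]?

   i    0    1    2    3    4    5    6    7    8    9   10   11   12
a[i]    4   23   20    1    4    9   17    7    8    6   14   13   22
L[i]    1    2    2    1    2    3    4    3    4    3    5    5    6

3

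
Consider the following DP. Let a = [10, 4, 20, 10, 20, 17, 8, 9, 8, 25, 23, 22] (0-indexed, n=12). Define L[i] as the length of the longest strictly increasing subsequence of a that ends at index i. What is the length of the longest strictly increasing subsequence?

   i    0    1    2    3    4    5    6    7    8    9   10   11
a[i]   10    4   20   10   20   17    8    9    8   25   23   22
L[i]    1    1    2    2    3    3    2    3    2    4    4    4

4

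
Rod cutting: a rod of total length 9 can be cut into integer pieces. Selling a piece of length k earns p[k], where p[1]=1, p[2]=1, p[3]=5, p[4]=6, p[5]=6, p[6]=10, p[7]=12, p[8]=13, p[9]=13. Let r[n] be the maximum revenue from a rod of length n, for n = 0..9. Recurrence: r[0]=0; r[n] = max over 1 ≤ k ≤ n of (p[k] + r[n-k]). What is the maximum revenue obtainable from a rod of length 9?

15

   n    0    1    2    3    4    5    6    7    8    9
r[n]    0    1    2    5    6    7   10   12   13   15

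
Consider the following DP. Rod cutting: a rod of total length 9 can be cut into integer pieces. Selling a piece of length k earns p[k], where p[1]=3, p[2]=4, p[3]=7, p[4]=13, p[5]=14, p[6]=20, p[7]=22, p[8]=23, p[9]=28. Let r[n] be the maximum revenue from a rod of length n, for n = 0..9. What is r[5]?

16

   n    0    1    2    3    4    5    6    7    8    9
r[n]    0    3    6    9   13   16   20   23   26   29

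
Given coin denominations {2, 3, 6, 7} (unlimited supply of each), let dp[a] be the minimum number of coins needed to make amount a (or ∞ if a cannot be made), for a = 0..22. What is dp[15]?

3

 a  0  1  2  3  4  5  6  7  8  9 10 11 12 13 14 15 16 17 18 19 20 21 22
dp  0  -  1  1  2  2  1  1  2  2  2  3  2  2  2  3  3  3  3  3  3  3  4
(- denotes ∞ / unreachable)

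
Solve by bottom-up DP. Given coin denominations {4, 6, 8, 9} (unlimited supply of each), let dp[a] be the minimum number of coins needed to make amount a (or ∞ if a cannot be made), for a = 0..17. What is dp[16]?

 a  0  1  2  3  4  5  6  7  8  9 10 11 12 13 14 15 16 17
dp  0  -  -  -  1  -  1  -  1  1  2  -  2  2  2  2  2  2
(- denotes ∞ / unreachable)

2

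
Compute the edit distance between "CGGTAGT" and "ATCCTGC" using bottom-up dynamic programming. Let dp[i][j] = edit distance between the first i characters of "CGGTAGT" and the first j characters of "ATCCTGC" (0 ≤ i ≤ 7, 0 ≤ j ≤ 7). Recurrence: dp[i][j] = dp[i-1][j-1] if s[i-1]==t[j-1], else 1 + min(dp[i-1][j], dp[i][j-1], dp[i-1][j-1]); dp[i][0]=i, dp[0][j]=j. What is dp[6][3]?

   ''  A  T  C  C  T  G  C
''  0  1  2  3  4  5  6  7
 C  1  1  2  2  3  4  5  6
 G  2  2  2  3  3  4  4  5
 G  3  3  3  3  4  4  4  5
 T  4  4  3  4  4  4  5  5
 A  5  4  4  4  5  5  5  6
 G  6  5  5  5  5  6  5  6
 T  7  6  5  6  6  5  6  6

5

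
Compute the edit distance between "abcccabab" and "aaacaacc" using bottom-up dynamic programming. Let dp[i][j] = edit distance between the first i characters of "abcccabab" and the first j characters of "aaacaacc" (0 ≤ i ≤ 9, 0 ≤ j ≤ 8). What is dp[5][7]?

4

   ''  a  a  a  c  a  a  c  c
''  0  1  2  3  4  5  6  7  8
 a  1  0  1  2  3  4  5  6  7
 b  2  1  1  2  3  4  5  6  7
 c  3  2  2  2  2  3  4  5  6
 c  4  3  3  3  2  3  4  4  5
 c  5  4  4  4  3  3  4  4  4
 a  6  5  4  4  4  3  3  4  5
 b  7  6  5  5  5  4  4  4  5
 a  8  7  6  5  6  5  4  5  5
 b  9  8  7  6  6  6  5  5  6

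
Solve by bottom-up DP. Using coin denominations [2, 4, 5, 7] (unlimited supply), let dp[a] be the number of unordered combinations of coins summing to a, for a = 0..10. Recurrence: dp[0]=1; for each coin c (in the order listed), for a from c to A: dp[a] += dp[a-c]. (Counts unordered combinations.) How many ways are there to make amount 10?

after  coin     0     1     2     3     4     5     6     7     8     9    10
          2     1     0     1     0     1     0     1     0     1     0     1
          4     1     0     1     0     2     0     2     0     3     0     3
          5     1     0     1     0     2     1     2     1     3     2     4
          7     1     0     1     0     2     1     2     2     3     3     4

4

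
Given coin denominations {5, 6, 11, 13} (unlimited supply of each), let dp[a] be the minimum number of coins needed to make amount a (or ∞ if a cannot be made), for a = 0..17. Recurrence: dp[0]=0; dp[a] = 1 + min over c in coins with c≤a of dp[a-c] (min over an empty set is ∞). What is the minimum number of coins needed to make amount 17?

2

 a  0  1  2  3  4  5  6  7  8  9 10 11 12 13 14 15 16 17
dp  0  -  -  -  -  1  1  -  -  -  2  1  2  1  -  3  2  2
(- denotes ∞ / unreachable)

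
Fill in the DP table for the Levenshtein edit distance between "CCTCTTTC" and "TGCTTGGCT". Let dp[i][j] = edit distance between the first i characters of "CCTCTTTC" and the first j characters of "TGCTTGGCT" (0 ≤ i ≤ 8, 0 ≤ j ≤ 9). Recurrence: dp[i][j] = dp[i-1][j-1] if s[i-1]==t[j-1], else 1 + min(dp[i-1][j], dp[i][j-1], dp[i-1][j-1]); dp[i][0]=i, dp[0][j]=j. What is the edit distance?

   ''  T  G  C  T  T  G  G  C  T
''  0  1  2  3  4  5  6  7  8  9
 C  1  1  2  2  3  4  5  6  7  8
 C  2  2  2  2  3  4  5  6  6  7
 T  3  2  3  3  2  3  4  5  6  6
 C  4  3  3  3  3  3  4  5  5  6
 T  5  4  4  4  3  3  4  5  6  5
 T  6  5  5  5  4  3  4  5  6  6
 T  7  6  6  6  5  4  4  5  6  6
 C  8  7  7  6  6  5  5  5  5  6

6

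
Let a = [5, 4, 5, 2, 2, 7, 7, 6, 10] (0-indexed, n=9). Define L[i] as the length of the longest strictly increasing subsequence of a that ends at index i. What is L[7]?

   i    0    1    2    3    4    5    6    7    8
a[i]    5    4    5    2    2    7    7    6   10
L[i]    1    1    2    1    1    3    3    3    4

3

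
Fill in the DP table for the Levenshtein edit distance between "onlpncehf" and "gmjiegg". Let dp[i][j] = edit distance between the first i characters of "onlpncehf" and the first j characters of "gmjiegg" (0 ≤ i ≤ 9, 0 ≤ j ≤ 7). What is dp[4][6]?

   ''  g  m  j  i  e  g  g
''  0  1  2  3  4  5  6  7
 o  1  1  2  3  4  5  6  7
 n  2  2  2  3  4  5  6  7
 l  3  3  3  3  4  5  6  7
 p  4  4  4  4  4  5  6  7
 n  5  5  5  5  5  5  6  7
 c  6  6  6  6  6  6  6  7
 e  7  7  7  7  7  6  7  7
 h  8  8  8  8  8  7  7  8
 f  9  9  9  9  9  8  8  8

6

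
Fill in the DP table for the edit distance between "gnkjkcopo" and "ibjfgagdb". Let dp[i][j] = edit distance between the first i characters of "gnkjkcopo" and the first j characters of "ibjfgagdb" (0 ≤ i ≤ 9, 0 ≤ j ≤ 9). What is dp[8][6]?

   ''  i  b  j  f  g  a  g  d  b
''  0  1  2  3  4  5  6  7  8  9
 g  1  1  2  3  4  4  5  6  7  8
 n  2  2  2  3  4  5  5  6  7  8
 k  3  3  3  3  4  5  6  6  7  8
 j  4  4  4  3  4  5  6  7  7  8
 k  5  5  5  4  4  5  6  7  8  8
 c  6  6  6  5  5  5  6  7  8  9
 o  7  7  7  6  6  6  6  7  8  9
 p  8  8  8  7  7  7  7  7  8  9
 o  9  9  9  8  8  8  8  8  8  9

7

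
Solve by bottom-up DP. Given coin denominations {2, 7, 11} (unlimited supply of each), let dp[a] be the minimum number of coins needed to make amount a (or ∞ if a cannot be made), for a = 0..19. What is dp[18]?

 a  0  1  2  3  4  5  6  7  8  9 10 11 12 13 14 15 16 17 18 19
dp  0  -  1  -  2  -  3  1  4  2  5  1  6  2  2  3  3  4  2  5
(- denotes ∞ / unreachable)

2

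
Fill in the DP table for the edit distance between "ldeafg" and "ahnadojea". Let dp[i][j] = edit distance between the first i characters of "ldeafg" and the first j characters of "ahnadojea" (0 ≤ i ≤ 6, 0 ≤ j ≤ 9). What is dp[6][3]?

   ''  a  h  n  a  d  o  j  e  a
''  0  1  2  3  4  5  6  7  8  9
 l  1  1  2  3  4  5  6  7  8  9
 d  2  2  2  3  4  4  5  6  7  8
 e  3  3  3  3  4  5  5  6  6  7
 a  4  3  4  4  3  4  5  6  7  6
 f  5  4  4  5  4  4  5  6  7  7
 g  6  5  5  5  5  5  5  6  7  8

5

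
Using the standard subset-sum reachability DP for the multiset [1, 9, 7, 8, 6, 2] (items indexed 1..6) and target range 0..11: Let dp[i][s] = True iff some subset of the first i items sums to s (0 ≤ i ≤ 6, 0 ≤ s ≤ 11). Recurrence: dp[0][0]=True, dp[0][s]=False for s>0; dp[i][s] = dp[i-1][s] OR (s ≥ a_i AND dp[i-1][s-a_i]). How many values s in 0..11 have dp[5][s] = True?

7

i\s   0   1   2   3   4   5   6   7   8   9  10  11
  0   T   F   F   F   F   F   F   F   F   F   F   F
  1   T   T   F   F   F   F   F   F   F   F   F   F
  2   T   T   F   F   F   F   F   F   F   T   T   F
  3   T   T   F   F   F   F   F   T   T   T   T   F
  4   T   T   F   F   F   F   F   T   T   T   T   F
  5   T   T   F   F   F   F   T   T   T   T   T   F
  6   T   T   T   T   F   F   T   T   T   T   T   T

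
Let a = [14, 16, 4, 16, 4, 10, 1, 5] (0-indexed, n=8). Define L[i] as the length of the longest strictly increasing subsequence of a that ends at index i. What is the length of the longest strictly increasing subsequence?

2

   i    0    1    2    3    4    5    6    7
a[i]   14   16    4   16    4   10    1    5
L[i]    1    2    1    2    1    2    1    2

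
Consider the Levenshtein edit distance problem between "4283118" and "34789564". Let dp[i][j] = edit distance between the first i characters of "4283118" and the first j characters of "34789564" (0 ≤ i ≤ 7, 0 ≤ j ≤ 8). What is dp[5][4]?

4

   ''  3  4  7  8  9  5  6  4
''  0  1  2  3  4  5  6  7  8
 4  1  1  1  2  3  4  5  6  7
 2  2  2  2  2  3  4  5  6  7
 8  3  3  3  3  2  3  4  5  6
 3  4  3  4  4  3  3  4  5  6
 1  5  4  4  5  4  4  4  5  6
 1  6  5  5  5  5  5  5  5  6
 8  7  6  6  6  5  6  6  6  6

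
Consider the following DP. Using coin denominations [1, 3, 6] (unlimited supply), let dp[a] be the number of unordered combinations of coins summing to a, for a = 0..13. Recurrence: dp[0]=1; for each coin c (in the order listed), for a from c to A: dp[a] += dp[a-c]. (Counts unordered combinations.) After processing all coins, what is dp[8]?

4

after  coin     0     1     2     3     4     5     6     7     8     9    10    11    12    13
          1     1     1     1     1     1     1     1     1     1     1     1     1     1     1
          3     1     1     1     2     2     2     3     3     3     4     4     4     5     5
          6     1     1     1     2     2     2     4     4     4     6     6     6     9     9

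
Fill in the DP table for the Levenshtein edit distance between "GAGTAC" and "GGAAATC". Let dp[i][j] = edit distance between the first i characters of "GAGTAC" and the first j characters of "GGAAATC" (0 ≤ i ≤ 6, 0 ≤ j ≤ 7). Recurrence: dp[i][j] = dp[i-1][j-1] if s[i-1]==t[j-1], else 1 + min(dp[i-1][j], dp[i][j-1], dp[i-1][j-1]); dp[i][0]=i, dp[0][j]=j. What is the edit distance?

4

   ''  G  G  A  A  A  T  C
''  0  1  2  3  4  5  6  7
 G  1  0  1  2  3  4  5  6
 A  2  1  1  1  2  3  4  5
 G  3  2  1  2  2  3  4  5
 T  4  3  2  2  3  3  3  4
 A  5  4  3  2  2  3  4  4
 C  6  5  4  3  3  3  4  4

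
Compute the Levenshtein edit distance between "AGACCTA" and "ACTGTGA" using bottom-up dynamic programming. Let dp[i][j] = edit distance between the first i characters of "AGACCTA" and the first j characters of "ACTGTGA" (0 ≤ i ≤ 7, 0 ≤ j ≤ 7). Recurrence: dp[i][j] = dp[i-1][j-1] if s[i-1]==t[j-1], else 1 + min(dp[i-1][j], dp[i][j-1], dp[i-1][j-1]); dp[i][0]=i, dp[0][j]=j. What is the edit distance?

5

   ''  A  C  T  G  T  G  A
''  0  1  2  3  4  5  6  7
 A  1  0  1  2  3  4  5  6
 G  2  1  1  2  2  3  4  5
 A  3  2  2  2  3  3  4  4
 C  4  3  2  3  3  4  4  5
 C  5  4  3  3  4  4  5  5
 T  6  5  4  3  4  4  5  6
 A  7  6  5  4  4  5  5  5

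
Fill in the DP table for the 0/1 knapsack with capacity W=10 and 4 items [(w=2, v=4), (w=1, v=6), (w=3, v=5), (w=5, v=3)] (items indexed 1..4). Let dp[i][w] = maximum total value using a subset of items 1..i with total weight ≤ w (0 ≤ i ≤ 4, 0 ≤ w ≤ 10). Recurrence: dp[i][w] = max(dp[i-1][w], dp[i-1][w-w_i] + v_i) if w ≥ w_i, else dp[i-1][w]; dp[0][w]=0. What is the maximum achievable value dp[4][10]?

i\w   0   1   2   3   4   5   6   7   8   9  10
  0   0   0   0   0   0   0   0   0   0   0   0
  1   0   0   4   4   4   4   4   4   4   4   4
  2   0   6   6  10  10  10  10  10  10  10  10
  3   0   6   6  10  11  11  15  15  15  15  15
  4   0   6   6  10  11  11  15  15  15  15  15

15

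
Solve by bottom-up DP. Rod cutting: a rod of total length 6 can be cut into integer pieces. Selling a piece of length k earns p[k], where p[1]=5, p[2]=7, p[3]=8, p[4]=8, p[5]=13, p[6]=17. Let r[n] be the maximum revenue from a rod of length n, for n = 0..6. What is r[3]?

   n    0    1    2    3    4    5    6
r[n]    0    5   10   15   20   25   30

15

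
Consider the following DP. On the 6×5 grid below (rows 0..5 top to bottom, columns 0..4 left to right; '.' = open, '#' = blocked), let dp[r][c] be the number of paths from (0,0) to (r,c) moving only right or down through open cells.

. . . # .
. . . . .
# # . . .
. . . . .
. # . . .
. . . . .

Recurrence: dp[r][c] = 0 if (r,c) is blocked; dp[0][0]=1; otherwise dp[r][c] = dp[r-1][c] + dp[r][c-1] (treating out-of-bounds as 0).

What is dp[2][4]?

9

r\c   0   1   2   3   4
  0   1   1   1   0   0
  1   1   2   3   3   3
  2   0   0   3   6   9
  3   0   0   3   9  18
  4   0   0   3  12  30
  5   0   0   3  15  45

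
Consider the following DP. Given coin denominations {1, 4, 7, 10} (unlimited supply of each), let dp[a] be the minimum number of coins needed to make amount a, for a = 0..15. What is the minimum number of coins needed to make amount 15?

 a  0  1  2  3  4  5  6  7  8  9 10 11 12 13 14 15
dp  0  1  2  3  1  2  3  1  2  3  1  2  3  4  2  3

3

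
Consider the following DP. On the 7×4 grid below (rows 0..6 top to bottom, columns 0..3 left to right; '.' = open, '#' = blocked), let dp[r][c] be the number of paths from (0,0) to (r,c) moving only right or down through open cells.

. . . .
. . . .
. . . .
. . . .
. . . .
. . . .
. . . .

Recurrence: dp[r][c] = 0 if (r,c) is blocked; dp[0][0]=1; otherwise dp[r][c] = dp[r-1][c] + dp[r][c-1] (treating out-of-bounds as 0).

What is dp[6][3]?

r\c   0   1   2   3
  0   1   1   1   1
  1   1   2   3   4
  2   1   3   6  10
  3   1   4  10  20
  4   1   5  15  35
  5   1   6  21  56
  6   1   7  28  84

84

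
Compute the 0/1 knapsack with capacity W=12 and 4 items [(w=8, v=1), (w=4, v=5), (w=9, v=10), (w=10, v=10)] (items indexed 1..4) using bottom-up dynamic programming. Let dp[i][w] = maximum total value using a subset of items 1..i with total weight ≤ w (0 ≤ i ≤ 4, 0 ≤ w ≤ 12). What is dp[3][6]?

5

i\w   0   1   2   3   4   5   6   7   8   9  10  11  12
  0   0   0   0   0   0   0   0   0   0   0   0   0   0
  1   0   0   0   0   0   0   0   0   1   1   1   1   1
  2   0   0   0   0   5   5   5   5   5   5   5   5   6
  3   0   0   0   0   5   5   5   5   5  10  10  10  10
  4   0   0   0   0   5   5   5   5   5  10  10  10  10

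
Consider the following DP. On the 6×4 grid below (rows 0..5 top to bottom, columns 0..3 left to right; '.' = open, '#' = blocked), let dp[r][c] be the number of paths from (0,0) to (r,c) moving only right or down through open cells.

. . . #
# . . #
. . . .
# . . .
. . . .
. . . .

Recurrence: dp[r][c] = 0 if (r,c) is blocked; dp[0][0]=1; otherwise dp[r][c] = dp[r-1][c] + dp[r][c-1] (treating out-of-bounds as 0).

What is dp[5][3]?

r\c   0   1   2   3
  0   1   1   1   0
  1   0   1   2   0
  2   0   1   3   3
  3   0   1   4   7
  4   0   1   5  12
  5   0   1   6  18

18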